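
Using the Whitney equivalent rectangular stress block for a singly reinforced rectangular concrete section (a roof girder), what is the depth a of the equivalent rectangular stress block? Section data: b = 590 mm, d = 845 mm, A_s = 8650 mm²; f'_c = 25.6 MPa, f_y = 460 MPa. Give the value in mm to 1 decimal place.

a ≈ 309.9 mm

T = A_s f_y = 8650 × 460 = 3979000 N = 3979 kN.
Setting C = 0.85 f'_c a b equal to T: a = 3979000/(0.85 × 25.6 × 590) = 309.9 mm.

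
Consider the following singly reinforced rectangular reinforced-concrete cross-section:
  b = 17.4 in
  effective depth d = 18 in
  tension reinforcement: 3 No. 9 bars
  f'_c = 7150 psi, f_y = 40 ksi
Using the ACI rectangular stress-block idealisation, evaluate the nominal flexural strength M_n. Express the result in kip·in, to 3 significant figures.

M_n ≈ 2090 kip·in

A_s = 3 × 1 = 3 in².
T = A_s f_y = 3 × 40 = 120 kips.
a = T/(0.85 f'_c b) = 120/(0.85 × 7.15 × 17.4) = 1.135 in.
M_n = T(d − a/2) = 120 × (18 − 0.5675) = 2091.9 kip·in.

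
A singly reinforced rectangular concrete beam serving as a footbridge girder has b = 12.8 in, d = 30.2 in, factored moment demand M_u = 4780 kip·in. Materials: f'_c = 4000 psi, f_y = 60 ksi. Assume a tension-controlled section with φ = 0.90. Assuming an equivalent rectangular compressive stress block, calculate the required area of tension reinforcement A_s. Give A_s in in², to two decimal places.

M_n = M_u/φ = 4780/0.90 = 5311.11 kip·in.
From M_n = 0.85 f'_c a b (d − a/2):
a = d − √(d² − 2M_n/(0.85 f'_c b)) = 30.2 − √(30.2² − 2 × 5311.11/(0.85 × 4 × 12.8)) = 4.355 in.
A_s = 0.85 f'_c a b / f_y = 0.85 × 4 × 4.355 × 12.8 / 60 = 3.159 in².

A_s ≈ 3.16 in²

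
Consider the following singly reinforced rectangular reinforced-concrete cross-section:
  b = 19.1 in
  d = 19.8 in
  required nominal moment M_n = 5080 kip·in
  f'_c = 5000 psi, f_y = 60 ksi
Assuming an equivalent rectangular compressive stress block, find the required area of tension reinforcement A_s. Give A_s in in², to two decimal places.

From M_n = 0.85 f'_c a b (d − a/2):
a = d − √(d² − 2M_n/(0.85 f'_c b)) = 19.8 − √(19.8² − 2 × 5080/(0.85 × 5 × 19.1)) = 3.464 in.
A_s = 0.85 f'_c a b / f_y = 0.85 × 5 × 3.464 × 19.1 / 60 = 4.687 in².

A_s ≈ 4.69 in²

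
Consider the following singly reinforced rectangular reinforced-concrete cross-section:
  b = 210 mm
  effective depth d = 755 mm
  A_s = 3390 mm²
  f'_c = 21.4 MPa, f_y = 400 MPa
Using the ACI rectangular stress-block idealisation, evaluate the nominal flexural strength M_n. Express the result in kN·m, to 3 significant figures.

T = A_s f_y = 3390 × 400 = 1356000 N = 1356 kN.
From C = T: a = T/(0.85 f'_c b) = 1356000/(0.85 × 21.4 × 210) = 354.98 mm.
M_n = T(d − a/2) = 1356 kN × (755 − 177.49) mm = 783.10 kN·m.

M_n ≈ 783 kN·m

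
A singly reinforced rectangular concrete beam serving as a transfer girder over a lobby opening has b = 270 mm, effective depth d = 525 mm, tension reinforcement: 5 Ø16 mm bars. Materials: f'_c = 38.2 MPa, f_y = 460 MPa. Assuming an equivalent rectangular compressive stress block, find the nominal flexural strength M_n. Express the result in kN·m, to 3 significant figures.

A_s = 5 × 201 = 1005 mm².
T = A_s f_y = 1005 × 460 = 462300 N = 462.3 kN.
From C = T: a = T/(0.85 f'_c b) = 462300/(0.85 × 38.2 × 270) = 52.73 mm.
M_n = T(d − a/2) = 462.3 kN × (525 − 26.365) mm = 230.52 kN·m.

M_n ≈ 231 kN·m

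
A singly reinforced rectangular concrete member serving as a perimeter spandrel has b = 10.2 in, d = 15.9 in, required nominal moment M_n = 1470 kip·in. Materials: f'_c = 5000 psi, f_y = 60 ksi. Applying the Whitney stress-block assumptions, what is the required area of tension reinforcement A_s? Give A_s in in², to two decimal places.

From M_n = 0.85 f'_c a b (d − a/2):
a = d − √(d² − 2M_n/(0.85 f'_c b)) = 15.9 − √(15.9² − 2 × 1470/(0.85 × 5 × 10.2)) = 2.299 in.
A_s = 0.85 f'_c a b / f_y = 0.85 × 5 × 2.299 × 10.2 / 60 = 1.661 in².

A_s ≈ 1.66 in²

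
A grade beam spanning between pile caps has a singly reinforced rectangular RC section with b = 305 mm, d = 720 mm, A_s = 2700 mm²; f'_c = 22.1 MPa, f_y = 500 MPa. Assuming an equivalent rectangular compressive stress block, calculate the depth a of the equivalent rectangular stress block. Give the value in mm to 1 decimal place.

T = A_s f_y = 2700 × 500 = 1350000 N = 1350 kN.
Setting C = 0.85 f'_c a b equal to T: a = 1350000/(0.85 × 22.1 × 305) = 235.6 mm.

a ≈ 235.6 mm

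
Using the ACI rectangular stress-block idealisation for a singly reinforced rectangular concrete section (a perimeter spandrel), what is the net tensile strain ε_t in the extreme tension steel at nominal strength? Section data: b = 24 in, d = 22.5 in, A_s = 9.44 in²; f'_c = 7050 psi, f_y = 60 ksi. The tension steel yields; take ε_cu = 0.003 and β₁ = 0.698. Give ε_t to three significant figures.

ε_t ≈ 0.00896

a = A_s f_y/(0.85 f'_c b) = 3.938 in.
β₁ = 0.698, so c = a/β₁ = 3.938/0.698 = 5.642 in.
From the linear strain diagram with ε_cu = 0.003: ε_t = 0.003 (d − c)/c = 0.003 × (22.5 − 5.642)/5.642 = 0.00896.
Since ε_t ≥ 0.005, the section is tension-controlled.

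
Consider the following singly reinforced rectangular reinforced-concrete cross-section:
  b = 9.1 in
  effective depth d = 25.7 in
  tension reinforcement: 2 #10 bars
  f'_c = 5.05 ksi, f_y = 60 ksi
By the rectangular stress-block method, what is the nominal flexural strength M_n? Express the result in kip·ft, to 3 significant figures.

A_s = 2 × 1.27 = 2.54 in².
T = A_s f_y = 2.54 × 60 = 152.4 kips.
a = T/(0.85 f'_c b) = 152.4/(0.85 × 5.05 × 9.1) = 3.902 in.
M_n = T(d − a/2) = 152.4 × (25.7 − 1.951) = 3619.3 kip·in = 3619.3/12 = 301.61 kip·ft.

M_n ≈ 302 kip·ft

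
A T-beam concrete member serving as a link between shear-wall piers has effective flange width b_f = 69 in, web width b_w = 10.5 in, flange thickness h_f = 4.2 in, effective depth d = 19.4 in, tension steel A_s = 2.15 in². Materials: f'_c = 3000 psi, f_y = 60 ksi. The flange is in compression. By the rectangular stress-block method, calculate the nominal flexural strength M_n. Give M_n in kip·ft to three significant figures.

M_n ≈ 205 kip·ft

Tension: T = A_s f_y = 2.15 × 60 = 129 kips.
Try a within the flange: a = T/(0.85 f'_c b_f) = 129/(0.85 × 3 × 69) = 0.733 in.
Since a = 0.733 ≤ h_f = 4.2 in, the stress block lies entirely in the flange; analyse as a rectangular beam of width b_f.
M_n = T(d − a/2) = 129 × (19.4 − 0.3665) = 2455.3 kip·in.
M_n = 2455.3/12 = 204.61 kip·ft.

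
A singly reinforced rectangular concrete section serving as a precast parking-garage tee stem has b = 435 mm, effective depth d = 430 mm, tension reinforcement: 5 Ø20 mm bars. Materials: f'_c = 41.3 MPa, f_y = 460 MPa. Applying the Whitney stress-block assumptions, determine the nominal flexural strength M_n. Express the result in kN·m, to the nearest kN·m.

M_n ≈ 293 kN·m

A_s = 5 × 314 = 1570 mm².
T = A_s f_y = 1570 × 460 = 722200 N = 722.2 kN.
From C = T: a = T/(0.85 f'_c b) = 722200/(0.85 × 41.3 × 435) = 47.29 mm.
M_n = T(d − a/2) = 722.2 kN × (430 − 23.645) mm = 293.47 kN·m.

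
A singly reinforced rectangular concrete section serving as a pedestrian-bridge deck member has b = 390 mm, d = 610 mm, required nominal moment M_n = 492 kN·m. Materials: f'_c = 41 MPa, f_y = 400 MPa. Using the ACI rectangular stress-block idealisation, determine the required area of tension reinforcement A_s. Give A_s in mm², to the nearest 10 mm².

A_s ≈ 2130 mm²

With M_n = 0.85 f'_c a b (d − a/2), solve the quadratic for a:
a = d − √(d² − 2M_n/(0.85 f'_c b)) = 610 − √(610² − 2 × 492×10⁶/(0.85 × 41 × 390)) = 62.55 mm.
A_s = 0.85 f'_c a b / f_y = 0.85 × 41 × 62.55 × 390 / 400 = 2125.4 mm².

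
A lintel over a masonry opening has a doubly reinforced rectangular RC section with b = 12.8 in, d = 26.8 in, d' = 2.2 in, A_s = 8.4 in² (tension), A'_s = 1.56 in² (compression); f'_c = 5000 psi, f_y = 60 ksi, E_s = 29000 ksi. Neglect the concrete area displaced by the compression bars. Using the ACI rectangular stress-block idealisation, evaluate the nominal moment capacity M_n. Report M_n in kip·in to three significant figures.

M_n ≈ 11800 kip·in

Assume both steels yield.
a = (A_s − A'_s) f_y/(0.85 f'_c b) = (8.4 − 1.56) × 60/(0.85 × 5 × 12.8) = 7.544 in.
c = a/β₁ = 7.544/0.8 = 9.430 in; ε'_s = 0.003(c − d')/c = 0.0023 ≥ ε_y = 0.0021, so the compression steel yields.
M_n = (A_s − A'_s) f_y (d − a/2) + A'_s f_y (d − d') = 410.4 × (26.8 − 3.772) + 93.6 × (26.8 − 2.2) = 9450.7 + 2302.6 = 11753.3 kip·in.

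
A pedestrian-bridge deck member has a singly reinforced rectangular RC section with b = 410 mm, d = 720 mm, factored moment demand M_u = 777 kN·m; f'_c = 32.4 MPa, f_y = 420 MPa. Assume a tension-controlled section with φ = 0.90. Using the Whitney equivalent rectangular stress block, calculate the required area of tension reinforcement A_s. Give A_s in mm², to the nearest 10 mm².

A_s ≈ 3100 mm²

M_n = M_u/φ = 777/0.90 = 863.333 kN·m.
With M_n = 0.85 f'_c a b (d − a/2), solve the quadratic for a:
a = d − √(d² − 2M_n/(0.85 f'_c b)) = 720 − √(720² − 2 × 863.333×10⁶/(0.85 × 32.4 × 410)) = 115.45 mm.
A_s = 0.85 f'_c a b / f_y = 0.85 × 32.4 × 115.45 × 410 / 420 = 3103.8 mm².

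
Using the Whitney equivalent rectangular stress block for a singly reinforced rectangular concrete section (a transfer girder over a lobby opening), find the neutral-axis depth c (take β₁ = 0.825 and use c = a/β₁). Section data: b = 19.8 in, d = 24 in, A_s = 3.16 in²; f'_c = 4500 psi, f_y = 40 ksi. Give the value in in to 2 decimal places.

c ≈ 2.02 in

T = A_s f_y = 3.16 × 40 = 126.4 kips.
a = T/(0.85 f'_c b) = 126.4/(0.85 × 4.5 × 19.8) = 1.6690 in.
With β₁ = 0.825, c = a/β₁ = 1.6690/0.825 = 2.02 in.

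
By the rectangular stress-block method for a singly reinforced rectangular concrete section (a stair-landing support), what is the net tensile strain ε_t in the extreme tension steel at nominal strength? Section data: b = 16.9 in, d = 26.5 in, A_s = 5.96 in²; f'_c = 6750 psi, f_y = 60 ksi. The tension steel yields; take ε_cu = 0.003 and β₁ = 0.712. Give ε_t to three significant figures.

ε_t ≈ 0.0123

a = A_s f_y/(0.85 f'_c b) = 3.688 in.
β₁ = 0.712, so c = a/β₁ = 3.688/0.712 = 5.180 in.
From the linear strain diagram with ε_cu = 0.003: ε_t = 0.003 (d − c)/c = 0.003 × (26.5 − 5.180)/5.180 = 0.0123.
Since ε_t ≥ 0.005, the section is tension-controlled.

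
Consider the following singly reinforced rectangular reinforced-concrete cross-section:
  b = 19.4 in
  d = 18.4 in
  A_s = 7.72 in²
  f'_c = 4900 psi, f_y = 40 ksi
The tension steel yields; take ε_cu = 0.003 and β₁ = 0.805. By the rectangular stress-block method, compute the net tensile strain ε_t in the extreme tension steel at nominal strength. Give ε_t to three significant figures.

a = A_s f_y/(0.85 f'_c b) = 3.822 in.
β₁ = 0.805, so c = a/β₁ = 3.822/0.805 = 4.748 in.
From the linear strain diagram with ε_cu = 0.003: ε_t = 0.003 (d − c)/c = 0.003 × (18.4 − 4.748)/4.748 = 0.00863.
Since ε_t ≥ 0.005, the section is tension-controlled.

ε_t ≈ 0.00863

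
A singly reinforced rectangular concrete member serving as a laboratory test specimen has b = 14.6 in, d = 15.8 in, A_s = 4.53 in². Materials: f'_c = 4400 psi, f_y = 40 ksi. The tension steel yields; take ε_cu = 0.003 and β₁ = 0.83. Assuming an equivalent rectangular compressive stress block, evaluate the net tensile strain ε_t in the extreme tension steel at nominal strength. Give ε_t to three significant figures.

a = A_s f_y/(0.85 f'_c b) = 3.318 in.
β₁ = 0.83, so c = a/β₁ = 3.318/0.83 = 3.998 in.
From the linear strain diagram with ε_cu = 0.003: ε_t = 0.003 (d − c)/c = 0.003 × (15.8 − 3.998)/3.998 = 0.00886.
Since ε_t ≥ 0.005, the section is tension-controlled.

ε_t ≈ 0.00886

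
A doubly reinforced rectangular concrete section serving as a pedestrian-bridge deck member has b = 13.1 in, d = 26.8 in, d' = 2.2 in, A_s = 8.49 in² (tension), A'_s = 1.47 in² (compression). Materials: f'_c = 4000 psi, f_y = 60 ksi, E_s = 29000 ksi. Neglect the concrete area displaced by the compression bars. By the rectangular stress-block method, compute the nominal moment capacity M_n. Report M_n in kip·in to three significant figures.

Assume both steels yield.
a = (A_s − A'_s) f_y/(0.85 f'_c b) = (8.49 − 1.47) × 60/(0.85 × 4 × 13.1) = 9.457 in.
c = a/β₁ = 9.457/0.85 = 11.126 in; ε'_s = 0.003(c − d')/c = 0.0024 ≥ ε_y = 0.0021, so the compression steel yields.
M_n = (A_s − A'_s) f_y (d − a/2) + A'_s f_y (d − d') = 421.2 × (26.8 − 4.7285) + 88.2 × (26.8 − 2.2) = 9296.5 + 2169.7 = 11466.2 kip·in.

M_n ≈ 11500 kip·in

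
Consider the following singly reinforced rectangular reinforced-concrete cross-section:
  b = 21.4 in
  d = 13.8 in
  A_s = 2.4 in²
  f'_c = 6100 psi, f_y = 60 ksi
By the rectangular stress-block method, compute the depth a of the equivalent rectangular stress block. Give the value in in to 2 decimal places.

a ≈ 1.30 in

T = A_s f_y = 2.4 × 60 = 144 kips.
a = T/(0.85 f'_c b) = 144/(0.85 × 6.1 × 21.4) = 1.30 in.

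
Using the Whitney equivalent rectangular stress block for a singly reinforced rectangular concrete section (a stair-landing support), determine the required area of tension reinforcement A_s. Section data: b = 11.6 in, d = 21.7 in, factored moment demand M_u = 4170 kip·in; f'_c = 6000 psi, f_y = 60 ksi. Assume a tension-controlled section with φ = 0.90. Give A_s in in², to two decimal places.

A_s ≈ 3.92 in²

M_n = M_u/φ = 4170/0.90 = 4633.33 kip·in.
From M_n = 0.85 f'_c a b (d − a/2):
a = d − √(d² − 2M_n/(0.85 f'_c b)) = 21.7 − √(21.7² − 2 × 4633.33/(0.85 × 6 × 11.6)) = 3.973 in.
A_s = 0.85 f'_c a b / f_y = 0.85 × 6 × 3.973 × 11.6 / 60 = 3.917 in².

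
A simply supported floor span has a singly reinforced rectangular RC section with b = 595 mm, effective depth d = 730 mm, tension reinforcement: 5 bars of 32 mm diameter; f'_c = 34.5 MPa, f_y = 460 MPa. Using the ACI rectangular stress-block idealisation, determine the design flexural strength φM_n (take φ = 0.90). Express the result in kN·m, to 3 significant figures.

A_s = 5 × 804 = 4020 mm².
T = A_s f_y = 4020 × 460 = 1849200 N = 1849.2 kN.
From C = T: a = T/(0.85 f'_c b) = 1849200/(0.85 × 34.5 × 595) = 105.98 mm.
M_n = T(d − a/2) = 1849.2 kN × (730 − 52.99) mm = 1251.93 kN·m.
φM_n = 0.90 × 1251.93 = 1126.74 kN·m.

φM_n ≈ 1130 kN·m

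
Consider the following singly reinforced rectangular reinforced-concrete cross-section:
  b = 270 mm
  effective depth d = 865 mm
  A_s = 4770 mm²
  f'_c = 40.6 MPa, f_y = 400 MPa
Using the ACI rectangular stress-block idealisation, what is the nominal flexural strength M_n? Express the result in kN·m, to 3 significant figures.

T = A_s f_y = 4770 × 400 = 1908000 N = 1908 kN.
From C = T: a = T/(0.85 f'_c b) = 1908000/(0.85 × 40.6 × 270) = 204.77 mm.
M_n = T(d − a/2) = 1908 kN × (865 − 102.385) mm = 1455.07 kN·m.

M_n ≈ 1460 kN·m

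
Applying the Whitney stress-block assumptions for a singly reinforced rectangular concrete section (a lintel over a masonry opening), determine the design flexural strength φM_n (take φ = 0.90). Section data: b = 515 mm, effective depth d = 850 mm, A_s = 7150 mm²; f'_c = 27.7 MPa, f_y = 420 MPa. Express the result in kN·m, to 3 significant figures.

φM_n ≈ 1960 kN·m

T = A_s f_y = 7150 × 420 = 3003000 N = 3003 kN.
From C = T: a = T/(0.85 f'_c b) = 3003000/(0.85 × 27.7 × 515) = 247.66 mm.
M_n = T(d − a/2) = 3003 kN × (850 − 123.83) mm = 2180.69 kN·m.
φM_n = 0.90 × 2180.69 = 1962.62 kN·m.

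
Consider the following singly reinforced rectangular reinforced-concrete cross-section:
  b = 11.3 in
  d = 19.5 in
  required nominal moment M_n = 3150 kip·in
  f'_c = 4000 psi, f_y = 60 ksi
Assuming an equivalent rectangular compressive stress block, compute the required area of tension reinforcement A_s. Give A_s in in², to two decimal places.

From M_n = 0.85 f'_c a b (d − a/2):
a = d − √(d² − 2M_n/(0.85 f'_c b)) = 19.5 − √(19.5² − 2 × 3150/(0.85 × 4 × 11.3)) = 4.794 in.
A_s = 0.85 f'_c a b / f_y = 0.85 × 4 × 4.794 × 11.3 / 60 = 3.070 in².

A_s ≈ 3.07 in²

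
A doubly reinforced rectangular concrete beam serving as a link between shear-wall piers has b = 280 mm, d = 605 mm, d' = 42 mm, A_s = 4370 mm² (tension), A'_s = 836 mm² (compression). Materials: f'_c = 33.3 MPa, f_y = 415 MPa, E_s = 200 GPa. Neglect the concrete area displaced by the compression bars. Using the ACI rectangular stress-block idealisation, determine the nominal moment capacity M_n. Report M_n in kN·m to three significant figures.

M_n ≈ 947 kN·m

Assume both tension and compression steel yield.
Net tension couple steel: A_s − A'_s = 3534 mm².
a = (A_s − A'_s) f_y / (0.85 f'_c b) = 1466610/(0.85 × 33.3 × 280) = 185.05 mm.
c = a/β₁ = 185.05/0.812 = 227.89 mm; ε'_s = 0.003(c − d')/c = 0.0024 ≥ f_y/E_s = 0.0021, so compression steel does yield.
M_n = (A_s − A'_s) f_y (d − a/2) + A'_s f_y (d − d') = [1466610 × (605 − 92.525) + 346940 × (605 − 42)] × 10⁻⁶ = 751.60 + 195.33 = 946.93 kN·m.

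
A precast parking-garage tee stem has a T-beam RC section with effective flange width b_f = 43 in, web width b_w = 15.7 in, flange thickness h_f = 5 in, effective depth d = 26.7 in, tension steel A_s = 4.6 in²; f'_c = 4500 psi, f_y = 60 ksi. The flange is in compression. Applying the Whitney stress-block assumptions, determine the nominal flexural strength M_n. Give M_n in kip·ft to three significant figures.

Tension: T = A_s f_y = 4.6 × 60 = 276 kips.
Try a within the flange: a = T/(0.85 f'_c b_f) = 276/(0.85 × 4.5 × 43) = 1.678 in.
Since a = 1.678 ≤ h_f = 5 in, the stress block lies entirely in the flange; analyse as a rectangular beam of width b_f.
M_n = T(d − a/2) = 276 × (26.7 − 0.839) = 7137.6 kip·in.
M_n = 7137.6/12 = 594.80 kip·ft.

M_n ≈ 595 kip·ft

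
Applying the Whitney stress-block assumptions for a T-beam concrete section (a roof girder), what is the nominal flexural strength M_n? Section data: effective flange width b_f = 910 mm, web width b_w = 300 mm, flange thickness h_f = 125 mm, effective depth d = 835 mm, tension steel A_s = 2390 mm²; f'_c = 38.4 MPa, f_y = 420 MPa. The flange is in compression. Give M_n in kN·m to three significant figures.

Tension: T = A_s f_y = 2390 × 420 = 1003800 N.
Try a within the flange: a = T/(0.85 f'_c b_f) = 1003800/(0.85 × 38.4 × 910) = 33.80 mm.
Since a = 33.80 ≤ h_f = 125 mm, the stress block lies entirely in the flange; analyse as a rectangular beam of width b_f.
M_n = T(d − a/2) = 1003800 × (835 − 16.9) = 821.21 × 10⁶ N·mm.
M_n = 821.21 kN·m.

M_n ≈ 821 kN·m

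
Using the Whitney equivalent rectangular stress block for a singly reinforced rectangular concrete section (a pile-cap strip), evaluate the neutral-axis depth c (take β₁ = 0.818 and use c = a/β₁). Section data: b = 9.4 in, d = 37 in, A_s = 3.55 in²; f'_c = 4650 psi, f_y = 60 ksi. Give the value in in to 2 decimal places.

c ≈ 7.01 in

T = A_s f_y = 3.55 × 60 = 213 kips.
a = T/(0.85 f'_c b) = 213/(0.85 × 4.65 × 9.4) = 5.7330 in.
With β₁ = 0.818, c = a/β₁ = 5.7330/0.818 = 7.01 in.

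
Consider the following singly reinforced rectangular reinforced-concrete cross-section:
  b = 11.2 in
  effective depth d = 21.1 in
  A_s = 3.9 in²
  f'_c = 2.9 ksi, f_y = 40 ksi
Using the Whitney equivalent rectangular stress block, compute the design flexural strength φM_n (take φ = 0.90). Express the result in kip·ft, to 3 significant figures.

T = A_s f_y = 3.9 × 40 = 156 kips.
a = T/(0.85 f'_c b) = 156/(0.85 × 2.9 × 11.2) = 5.651 in.
M_n = T(d − a/2) = 156 × (21.1 − 2.8255) = 2850.8 kip·in = 2850.8/12 = 237.57 kip·ft.
φM_n = 0.90 × 237.57 = 213.81 kip·ft.

φM_n ≈ 214 kip·ft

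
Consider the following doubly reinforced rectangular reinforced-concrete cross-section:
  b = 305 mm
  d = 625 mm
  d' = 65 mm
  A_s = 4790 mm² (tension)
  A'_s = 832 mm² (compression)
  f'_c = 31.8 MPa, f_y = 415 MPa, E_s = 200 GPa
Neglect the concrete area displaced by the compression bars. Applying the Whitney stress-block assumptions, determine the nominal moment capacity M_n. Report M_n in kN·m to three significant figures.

M_n ≈ 1060 kN·m

Assume both tension and compression steel yield.
Net tension couple steel: A_s − A'_s = 3958 mm².
a = (A_s − A'_s) f_y / (0.85 f'_c b) = 1642570/(0.85 × 31.8 × 305) = 199.24 mm.
c = a/β₁ = 199.24/0.823 = 242.09 mm; ε'_s = 0.003(c − d')/c = 0.0022 ≥ f_y/E_s = 0.0021, so compression steel does yield.
M_n = (A_s − A'_s) f_y (d − a/2) + A'_s f_y (d − d') = [1642570 × (625 − 99.62) + 345280 × (625 − 65)] × 10⁻⁶ = 862.97 + 193.36 = 1056.33 kN·m.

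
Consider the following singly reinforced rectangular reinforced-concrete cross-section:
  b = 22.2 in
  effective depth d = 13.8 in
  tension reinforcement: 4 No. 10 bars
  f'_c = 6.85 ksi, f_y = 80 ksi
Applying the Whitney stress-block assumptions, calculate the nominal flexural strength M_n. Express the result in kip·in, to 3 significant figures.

A_s = 4 × 1.27 = 5.08 in².
T = A_s f_y = 5.08 × 80 = 406.4 kips.
a = T/(0.85 f'_c b) = 406.4/(0.85 × 6.85 × 22.2) = 3.144 in.
M_n = T(d − a/2) = 406.4 × (13.8 − 1.572) = 4969.5 kip·in.

M_n ≈ 4970 kip·in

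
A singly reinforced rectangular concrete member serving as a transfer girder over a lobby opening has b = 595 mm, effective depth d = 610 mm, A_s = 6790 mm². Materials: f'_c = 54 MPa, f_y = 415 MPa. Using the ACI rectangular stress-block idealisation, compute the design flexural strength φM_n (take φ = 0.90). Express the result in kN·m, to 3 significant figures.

φM_n ≈ 1420 kN·m

T = A_s f_y = 6790 × 415 = 2817850 N = 2817.85 kN.
From C = T: a = T/(0.85 f'_c b) = 2817850/(0.85 × 54 × 595) = 103.18 mm.
M_n = T(d − a/2) = 2817.85 kN × (610 − 51.59) mm = 1573.52 kN·m.
φM_n = 0.90 × 1573.52 = 1416.17 kN·m.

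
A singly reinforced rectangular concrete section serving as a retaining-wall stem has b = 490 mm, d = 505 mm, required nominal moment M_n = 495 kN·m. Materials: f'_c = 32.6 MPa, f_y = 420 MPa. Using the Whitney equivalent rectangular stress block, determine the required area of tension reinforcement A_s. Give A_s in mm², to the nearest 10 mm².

A_s ≈ 2530 mm²

With M_n = 0.85 f'_c a b (d − a/2), solve the quadratic for a:
a = d − √(d² − 2M_n/(0.85 f'_c b)) = 505 − √(505² − 2 × 495×10⁶/(0.85 × 32.6 × 490)) = 78.25 mm.
A_s = 0.85 f'_c a b / f_y = 0.85 × 32.6 × 78.25 × 490 / 420 = 2529.7 mm².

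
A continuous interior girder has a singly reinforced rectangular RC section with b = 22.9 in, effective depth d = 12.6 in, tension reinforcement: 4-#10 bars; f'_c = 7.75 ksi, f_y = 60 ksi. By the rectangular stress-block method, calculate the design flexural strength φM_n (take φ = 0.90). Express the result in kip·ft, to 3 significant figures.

A_s = 4 × 1.27 = 5.08 in².
T = A_s f_y = 5.08 × 60 = 304.8 kips.
a = T/(0.85 f'_c b) = 304.8/(0.85 × 7.75 × 22.9) = 2.020 in.
M_n = T(d − a/2) = 304.8 × (12.6 − 1.01) = 3532.6 kip·in = 3532.6/12 = 294.38 kip·ft.
φM_n = 0.90 × 294.38 = 264.94 kip·ft.

φM_n ≈ 265 kip·ft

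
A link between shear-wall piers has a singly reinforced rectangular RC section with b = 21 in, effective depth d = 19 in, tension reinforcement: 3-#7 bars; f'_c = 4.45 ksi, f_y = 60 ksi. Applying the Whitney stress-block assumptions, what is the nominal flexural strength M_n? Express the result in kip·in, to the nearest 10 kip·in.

M_n ≈ 1980 kip·in

A_s = 3 × 0.6 = 1.8 in².
T = A_s f_y = 1.8 × 60 = 108 kips.
a = T/(0.85 f'_c b) = 108/(0.85 × 4.45 × 21) = 1.360 in.
M_n = T(d − a/2) = 108 × (19 − 0.68) = 1978.6 kip·in.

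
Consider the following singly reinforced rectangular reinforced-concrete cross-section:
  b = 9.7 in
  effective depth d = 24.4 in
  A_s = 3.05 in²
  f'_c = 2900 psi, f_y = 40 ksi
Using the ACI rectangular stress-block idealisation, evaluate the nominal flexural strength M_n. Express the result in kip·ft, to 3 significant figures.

M_n ≈ 222 kip·ft

T = A_s f_y = 3.05 × 40 = 122 kips.
a = T/(0.85 f'_c b) = 122/(0.85 × 2.9 × 9.7) = 5.102 in.
M_n = T(d − a/2) = 122 × (24.4 − 2.551) = 2665.6 kip·in = 2665.6/12 = 222.13 kip·ft.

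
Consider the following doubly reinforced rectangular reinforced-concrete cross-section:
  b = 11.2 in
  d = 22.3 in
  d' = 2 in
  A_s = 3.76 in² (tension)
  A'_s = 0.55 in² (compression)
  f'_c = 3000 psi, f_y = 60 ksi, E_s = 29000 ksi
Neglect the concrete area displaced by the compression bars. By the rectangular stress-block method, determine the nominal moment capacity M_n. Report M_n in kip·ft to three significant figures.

M_n ≈ 360 kip·ft

Assume both steels yield.
a = (A_s − A'_s) f_y/(0.85 f'_c b) = (3.76 − 0.55) × 60/(0.85 × 3 × 11.2) = 6.744 in.
c = a/β₁ = 6.744/0.85 = 7.934 in; ε'_s = 0.003(c − d')/c = 0.0022 ≥ ε_y = 0.0021, so the compression steel yields.
M_n = (A_s − A'_s) f_y (d − a/2) + A'_s f_y (d − d') = 192.6 × (22.3 − 3.372) + 33 × (22.3 − 2) = 3645.5 + 669.9 = 4315.4 kip·in = 4315.4/12 = 359.62 kip·ft.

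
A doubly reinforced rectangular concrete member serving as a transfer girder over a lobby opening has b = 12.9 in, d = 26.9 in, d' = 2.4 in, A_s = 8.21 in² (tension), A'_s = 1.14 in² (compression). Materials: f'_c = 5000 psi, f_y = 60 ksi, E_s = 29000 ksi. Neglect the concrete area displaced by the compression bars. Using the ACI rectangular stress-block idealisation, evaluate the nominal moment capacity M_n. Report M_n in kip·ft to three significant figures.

Assume both steels yield.
a = (A_s − A'_s) f_y/(0.85 f'_c b) = (8.21 − 1.14) × 60/(0.85 × 5 × 12.9) = 7.737 in.
c = a/β₁ = 7.737/0.8 = 9.671 in; ε'_s = 0.003(c − d')/c = 0.0023 ≥ ε_y = 0.0021, so the compression steel yields.
M_n = (A_s − A'_s) f_y (d − a/2) + A'_s f_y (d − d') = 424.2 × (26.9 − 3.8685) + 68.4 × (26.9 − 2.4) = 9770.0 + 1675.8 = 11445.8 kip·in = 11445.8/12 = 953.82 kip·ft.

M_n ≈ 954 kip·ft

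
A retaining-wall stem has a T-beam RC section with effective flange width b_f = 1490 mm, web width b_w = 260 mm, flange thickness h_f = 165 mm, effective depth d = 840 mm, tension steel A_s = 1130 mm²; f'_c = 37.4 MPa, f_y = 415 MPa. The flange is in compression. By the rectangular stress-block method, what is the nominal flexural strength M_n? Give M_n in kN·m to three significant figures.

Tension: T = A_s f_y = 1130 × 415 = 468950 N.
Try a within the flange: a = T/(0.85 f'_c b_f) = 468950/(0.85 × 37.4 × 1490) = 9.90 mm.
Since a = 9.90 ≤ h_f = 165 mm, the stress block lies entirely in the flange; analyse as a rectangular beam of width b_f.
M_n = T(d − a/2) = 468950 × (840 − 4.95) = 391.60 × 10⁶ N·mm.
M_n = 391.60 kN·m.

M_n ≈ 392 kN·m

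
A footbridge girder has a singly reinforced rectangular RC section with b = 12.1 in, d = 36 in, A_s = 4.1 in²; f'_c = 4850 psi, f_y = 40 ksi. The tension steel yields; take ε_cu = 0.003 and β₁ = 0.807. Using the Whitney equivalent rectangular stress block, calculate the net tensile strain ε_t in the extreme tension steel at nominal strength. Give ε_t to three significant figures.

ε_t ≈ 0.0235

a = A_s f_y/(0.85 f'_c b) = 3.288 in.
β₁ = 0.807, so c = a/β₁ = 3.288/0.807 = 4.074 in.
From the linear strain diagram with ε_cu = 0.003: ε_t = 0.003 (d − c)/c = 0.003 × (36 − 4.074)/4.074 = 0.0235.
Since ε_t ≥ 0.005, the section is tension-controlled.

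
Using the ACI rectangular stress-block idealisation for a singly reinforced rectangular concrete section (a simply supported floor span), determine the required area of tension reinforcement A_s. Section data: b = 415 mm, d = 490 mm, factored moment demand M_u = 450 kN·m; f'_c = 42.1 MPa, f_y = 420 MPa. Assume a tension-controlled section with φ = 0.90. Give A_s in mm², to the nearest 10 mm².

M_n = M_u/φ = 450/0.90 = 500 kN·m.
With M_n = 0.85 f'_c a b (d − a/2), solve the quadratic for a:
a = d − √(d² − 2M_n/(0.85 f'_c b)) = 490 − √(490² − 2 × 500×10⁶/(0.85 × 42.1 × 415)) = 74.35 mm.
A_s = 0.85 f'_c a b / f_y = 0.85 × 42.1 × 74.35 × 415 / 420 = 2628.9 mm².

A_s ≈ 2630 mm²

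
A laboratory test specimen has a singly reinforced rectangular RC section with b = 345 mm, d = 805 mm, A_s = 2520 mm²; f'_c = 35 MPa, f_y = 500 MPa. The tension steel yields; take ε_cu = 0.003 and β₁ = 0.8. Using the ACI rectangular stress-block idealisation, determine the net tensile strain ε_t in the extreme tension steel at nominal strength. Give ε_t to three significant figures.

ε_t ≈ 0.0127

a = A_s f_y/(0.85 f'_c b) = 122.76 mm.
β₁ = 0.8, so c = a/β₁ = 122.76/0.8 = 153.45 mm.
From the linear strain diagram with ε_cu = 0.003: ε_t = 0.003 (d − c)/c = 0.003 × (805 − 153.45)/153.45 = 0.0127.
Since ε_t ≥ 0.005, the section is tension-controlled.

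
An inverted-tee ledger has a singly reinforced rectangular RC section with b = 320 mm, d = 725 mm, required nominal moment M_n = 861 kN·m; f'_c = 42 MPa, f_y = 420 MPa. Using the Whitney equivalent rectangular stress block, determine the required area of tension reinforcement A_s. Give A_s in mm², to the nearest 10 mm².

With M_n = 0.85 f'_c a b (d − a/2), solve the quadratic for a:
a = d − √(d² − 2M_n/(0.85 f'_c b)) = 725 − √(725² − 2 × 861×10⁶/(0.85 × 42 × 320)) = 112.72 mm.
A_s = 0.85 f'_c a b / f_y = 0.85 × 42 × 112.72 × 320 / 420 = 3066.0 mm².

A_s ≈ 3070 mm²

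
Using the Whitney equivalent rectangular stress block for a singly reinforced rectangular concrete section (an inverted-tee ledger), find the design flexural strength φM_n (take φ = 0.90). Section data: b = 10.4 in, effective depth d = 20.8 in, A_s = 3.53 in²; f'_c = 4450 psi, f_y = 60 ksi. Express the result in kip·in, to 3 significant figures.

φM_n ≈ 3450 kip·in

T = A_s f_y = 3.53 × 60 = 211.8 kips.
a = T/(0.85 f'_c b) = 211.8/(0.85 × 4.45 × 10.4) = 5.384 in.
M_n = T(d − a/2) = 211.8 × (20.8 − 2.692) = 3835.3 kip·in.
φM_n = 0.90 × 3835.3 = 3451.8 kip·in.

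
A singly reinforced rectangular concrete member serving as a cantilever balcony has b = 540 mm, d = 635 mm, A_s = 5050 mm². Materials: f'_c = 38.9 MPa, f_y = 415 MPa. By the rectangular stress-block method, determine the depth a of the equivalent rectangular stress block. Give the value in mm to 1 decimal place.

T = A_s f_y = 5050 × 415 = 2095750 N = 2095.75 kN.
Setting C = 0.85 f'_c a b equal to T: a = 2095750/(0.85 × 38.9 × 540) = 117.4 mm.

a ≈ 117.4 mm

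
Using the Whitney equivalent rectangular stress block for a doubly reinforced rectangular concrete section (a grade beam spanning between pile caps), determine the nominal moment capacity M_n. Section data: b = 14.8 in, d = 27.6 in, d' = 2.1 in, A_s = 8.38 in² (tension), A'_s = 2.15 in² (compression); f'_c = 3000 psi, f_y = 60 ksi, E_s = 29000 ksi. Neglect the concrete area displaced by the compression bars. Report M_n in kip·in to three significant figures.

M_n ≈ 11800 kip·in

Assume both steels yield.
a = (A_s − A'_s) f_y/(0.85 f'_c b) = (8.38 − 2.15) × 60/(0.85 × 3 × 14.8) = 9.905 in.
c = a/β₁ = 9.905/0.85 = 11.653 in; ε'_s = 0.003(c − d')/c = 0.0025 ≥ ε_y = 0.0021, so the compression steel yields.
M_n = (A_s − A'_s) f_y (d − a/2) + A'_s f_y (d − d') = 373.8 × (27.6 − 4.9525) + 129 × (27.6 − 2.1) = 8465.6 + 3289.5 = 11755.1 kip·in.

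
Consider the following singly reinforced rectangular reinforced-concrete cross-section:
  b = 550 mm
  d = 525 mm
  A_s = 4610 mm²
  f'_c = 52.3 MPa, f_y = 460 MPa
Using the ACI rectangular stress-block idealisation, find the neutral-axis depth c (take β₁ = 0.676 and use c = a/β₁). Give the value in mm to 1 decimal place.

T = A_s f_y = 4610 × 460 = 2120600 N = 2120.6 kN.
Setting C = 0.85 f'_c a b equal to T: a = 2120600/(0.85 × 52.3 × 550) = 86.731 mm.
With β₁ = 0.676, c = a/β₁ = 86.731/0.676 = 128.3 mm.

c ≈ 128.3 mm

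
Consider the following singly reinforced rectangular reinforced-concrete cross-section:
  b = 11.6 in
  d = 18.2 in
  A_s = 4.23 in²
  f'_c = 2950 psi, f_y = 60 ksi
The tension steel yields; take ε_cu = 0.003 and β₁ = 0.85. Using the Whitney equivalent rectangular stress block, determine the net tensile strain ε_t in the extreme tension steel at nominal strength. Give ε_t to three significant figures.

ε_t ≈ 0.00232

a = A_s f_y/(0.85 f'_c b) = 8.726 in.
β₁ = 0.85, so c = a/β₁ = 8.726/0.85 = 10.266 in.
From the linear strain diagram with ε_cu = 0.003: ε_t = 0.003 (d − c)/c = 0.003 × (18.2 − 10.266)/10.266 = 0.00232.
ε_t < 0.004 — the section is over-reinforced for flexure under ACI limits.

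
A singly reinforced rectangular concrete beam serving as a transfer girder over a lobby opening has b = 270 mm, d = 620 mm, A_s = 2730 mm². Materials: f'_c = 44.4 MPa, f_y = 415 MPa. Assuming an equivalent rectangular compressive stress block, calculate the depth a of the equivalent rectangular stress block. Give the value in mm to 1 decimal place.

a ≈ 111.2 mm

T = A_s f_y = 2730 × 415 = 1132950 N = 1132.95 kN.
Setting C = 0.85 f'_c a b equal to T: a = 1132950/(0.85 × 44.4 × 270) = 111.2 mm.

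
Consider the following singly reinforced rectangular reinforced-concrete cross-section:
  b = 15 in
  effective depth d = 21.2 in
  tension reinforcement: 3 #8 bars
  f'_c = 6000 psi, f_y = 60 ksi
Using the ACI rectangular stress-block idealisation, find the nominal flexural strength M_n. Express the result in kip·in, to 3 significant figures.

A_s = 3 × 0.79 = 2.37 in².
T = A_s f_y = 2.37 × 60 = 142.2 kips.
a = T/(0.85 f'_c b) = 142.2/(0.85 × 6 × 15) = 1.859 in.
M_n = T(d − a/2) = 142.2 × (21.2 − 0.9295) = 2882.5 kip·in.

M_n ≈ 2880 kip·in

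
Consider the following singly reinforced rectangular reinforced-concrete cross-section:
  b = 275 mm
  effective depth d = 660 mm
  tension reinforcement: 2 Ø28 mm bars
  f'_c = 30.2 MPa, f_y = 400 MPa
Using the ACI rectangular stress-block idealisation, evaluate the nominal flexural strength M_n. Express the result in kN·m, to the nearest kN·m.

A_s = 2 × 616 = 1232 mm².
T = A_s f_y = 1232 × 400 = 492800 N = 492.8 kN.
From C = T: a = T/(0.85 f'_c b) = 492800/(0.85 × 30.2 × 275) = 69.81 mm.
M_n = T(d − a/2) = 492.8 kN × (660 − 34.905) mm = 308.05 kN·m.

M_n ≈ 308 kN·m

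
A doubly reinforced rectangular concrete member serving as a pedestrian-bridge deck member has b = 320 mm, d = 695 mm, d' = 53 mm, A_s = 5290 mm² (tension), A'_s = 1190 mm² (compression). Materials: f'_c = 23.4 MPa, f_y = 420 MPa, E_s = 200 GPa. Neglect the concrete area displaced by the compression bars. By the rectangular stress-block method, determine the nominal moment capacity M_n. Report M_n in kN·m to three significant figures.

Assume both tension and compression steel yield.
Net tension couple steel: A_s − A'_s = 4100 mm².
a = (A_s − A'_s) f_y / (0.85 f'_c b) = 1722000/(0.85 × 23.4 × 320) = 270.55 mm.
c = a/β₁ = 270.55/0.85 = 318.29 mm; ε'_s = 0.003(c − d')/c = 0.0025 ≥ f_y/E_s = 0.0021, so compression steel does yield.
M_n = (A_s − A'_s) f_y (d − a/2) + A'_s f_y (d − d') = [1722000 × (695 − 135.275) + 499800 × (695 − 53)] × 10⁻⁶ = 963.85 + 320.87 = 1284.72 kN·m.

M_n ≈ 1280 kN·m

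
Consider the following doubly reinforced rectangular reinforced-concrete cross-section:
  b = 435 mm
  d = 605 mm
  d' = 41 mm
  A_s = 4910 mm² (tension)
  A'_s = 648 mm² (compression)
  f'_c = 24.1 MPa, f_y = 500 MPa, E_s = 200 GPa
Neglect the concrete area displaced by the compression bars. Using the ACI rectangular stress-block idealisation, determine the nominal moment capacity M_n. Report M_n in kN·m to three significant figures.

Assume both tension and compression steel yield.
Net tension couple steel: A_s − A'_s = 4262 mm².
a = (A_s − A'_s) f_y / (0.85 f'_c b) = 2131000/(0.85 × 24.1 × 435) = 239.14 mm.
c = a/β₁ = 239.14/0.85 = 281.34 mm; ε'_s = 0.003(c − d')/c = 0.0026 ≥ f_y/E_s = 0.0025, so compression steel does yield.
M_n = (A_s − A'_s) f_y (d − a/2) + A'_s f_y (d − d') = [2131000 × (605 − 119.57) + 324000 × (605 − 41)] × 10⁻⁶ = 1034.45 + 182.74 = 1217.19 kN·m.

M_n ≈ 1220 kN·m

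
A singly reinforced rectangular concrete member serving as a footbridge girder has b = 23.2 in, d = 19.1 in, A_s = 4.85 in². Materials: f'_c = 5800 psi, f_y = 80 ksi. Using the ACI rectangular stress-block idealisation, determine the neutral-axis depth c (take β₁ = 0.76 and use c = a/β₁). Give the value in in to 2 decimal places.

T = A_s f_y = 4.85 × 80 = 388 kips.
a = T/(0.85 f'_c b) = 388/(0.85 × 5.8 × 23.2) = 3.3923 in.
With β₁ = 0.76, c = a/β₁ = 3.3923/0.76 = 4.46 in.

c ≈ 4.46 in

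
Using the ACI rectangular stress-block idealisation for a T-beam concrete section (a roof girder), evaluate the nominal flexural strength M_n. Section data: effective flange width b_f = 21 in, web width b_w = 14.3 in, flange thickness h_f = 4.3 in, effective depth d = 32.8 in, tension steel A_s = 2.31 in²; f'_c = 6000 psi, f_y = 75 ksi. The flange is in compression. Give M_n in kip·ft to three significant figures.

M_n ≈ 462 kip·ft

Tension: T = A_s f_y = 2.31 × 75 = 173.25 kips.
Try a within the flange: a = T/(0.85 f'_c b_f) = 173.25/(0.85 × 6 × 21) = 1.618 in.
Since a = 1.618 ≤ h_f = 4.3 in, the stress block lies entirely in the flange; analyse as a rectangular beam of width b_f.
M_n = T(d − a/2) = 173.25 × (32.8 − 0.809) = 5542.4 kip·in.
M_n = 5542.4/12 = 461.87 kip·ft.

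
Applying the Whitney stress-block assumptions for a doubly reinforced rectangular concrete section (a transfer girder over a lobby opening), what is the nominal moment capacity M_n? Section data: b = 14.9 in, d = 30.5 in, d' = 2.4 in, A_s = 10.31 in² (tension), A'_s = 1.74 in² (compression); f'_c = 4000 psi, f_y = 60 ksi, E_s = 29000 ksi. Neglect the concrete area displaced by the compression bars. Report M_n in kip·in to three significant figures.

Assume both steels yield.
a = (A_s − A'_s) f_y/(0.85 f'_c b) = (10.31 − 1.74) × 60/(0.85 × 4 × 14.9) = 10.150 in.
c = a/β₁ = 10.150/0.85 = 11.941 in; ε'_s = 0.003(c − d')/c = 0.0024 ≥ ε_y = 0.0021, so the compression steel yields.
M_n = (A_s − A'_s) f_y (d − a/2) + A'_s f_y (d − d') = 514.2 × (30.5 − 5.075) + 104.4 × (30.5 − 2.4) = 13073.5 + 2933.6 = 16007.1 kip·in.

M_n ≈ 16000 kip·in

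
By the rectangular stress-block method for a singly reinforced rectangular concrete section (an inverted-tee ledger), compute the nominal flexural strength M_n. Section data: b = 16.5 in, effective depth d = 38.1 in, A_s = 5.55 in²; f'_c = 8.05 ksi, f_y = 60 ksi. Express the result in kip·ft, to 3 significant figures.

M_n ≈ 1020 kip·ft

T = A_s f_y = 5.55 × 60 = 333 kips.
a = T/(0.85 f'_c b) = 333/(0.85 × 8.05 × 16.5) = 2.949 in.
M_n = T(d − a/2) = 333 × (38.1 − 1.4745) = 12196.3 kip·in = 12196.3/12 = 1016.36 kip·ft.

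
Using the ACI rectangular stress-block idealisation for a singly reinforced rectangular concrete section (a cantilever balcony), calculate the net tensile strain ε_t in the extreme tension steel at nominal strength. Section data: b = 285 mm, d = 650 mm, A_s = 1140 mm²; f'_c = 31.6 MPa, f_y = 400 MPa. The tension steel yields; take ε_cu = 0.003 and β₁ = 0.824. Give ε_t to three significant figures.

ε_t ≈ 0.0240

a = A_s f_y/(0.85 f'_c b) = 59.57 mm.
β₁ = 0.824, so c = a/β₁ = 59.57/0.824 = 72.29 mm.
From the linear strain diagram with ε_cu = 0.003: ε_t = 0.003 (d − c)/c = 0.003 × (650 − 72.29)/72.29 = 0.0240.
Since ε_t ≥ 0.005, the section is tension-controlled.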